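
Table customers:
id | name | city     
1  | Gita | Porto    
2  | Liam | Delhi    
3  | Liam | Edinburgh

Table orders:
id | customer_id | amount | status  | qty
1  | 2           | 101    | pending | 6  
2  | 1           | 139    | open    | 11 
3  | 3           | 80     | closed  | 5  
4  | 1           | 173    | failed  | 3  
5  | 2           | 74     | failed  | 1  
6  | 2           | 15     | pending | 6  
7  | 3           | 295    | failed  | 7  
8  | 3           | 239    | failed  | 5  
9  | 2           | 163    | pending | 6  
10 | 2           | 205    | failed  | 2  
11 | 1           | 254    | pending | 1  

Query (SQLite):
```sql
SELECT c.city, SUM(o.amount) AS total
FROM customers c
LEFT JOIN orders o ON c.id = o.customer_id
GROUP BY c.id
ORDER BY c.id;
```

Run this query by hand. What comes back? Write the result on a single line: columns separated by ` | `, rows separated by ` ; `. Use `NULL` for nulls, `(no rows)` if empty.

Porto | 566 ; Delhi | 558 ; Edinburgh | 614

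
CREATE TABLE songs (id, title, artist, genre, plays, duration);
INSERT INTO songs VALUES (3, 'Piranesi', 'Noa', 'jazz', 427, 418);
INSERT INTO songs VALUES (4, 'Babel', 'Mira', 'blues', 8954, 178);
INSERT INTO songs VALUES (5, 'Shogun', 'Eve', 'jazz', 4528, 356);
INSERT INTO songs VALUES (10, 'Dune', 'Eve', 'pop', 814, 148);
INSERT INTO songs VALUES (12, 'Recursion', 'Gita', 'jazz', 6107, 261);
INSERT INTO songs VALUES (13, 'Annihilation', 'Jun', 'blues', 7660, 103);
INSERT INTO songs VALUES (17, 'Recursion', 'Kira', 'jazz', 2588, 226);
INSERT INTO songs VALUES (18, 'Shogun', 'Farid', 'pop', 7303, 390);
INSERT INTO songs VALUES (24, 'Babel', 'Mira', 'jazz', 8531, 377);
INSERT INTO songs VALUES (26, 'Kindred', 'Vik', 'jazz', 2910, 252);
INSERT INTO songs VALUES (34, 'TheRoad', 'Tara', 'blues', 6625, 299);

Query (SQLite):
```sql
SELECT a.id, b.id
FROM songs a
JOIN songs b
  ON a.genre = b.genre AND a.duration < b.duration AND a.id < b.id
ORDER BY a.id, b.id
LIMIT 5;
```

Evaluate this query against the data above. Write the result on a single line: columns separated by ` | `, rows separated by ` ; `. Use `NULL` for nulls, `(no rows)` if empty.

Pairs (a,b) with same genre, a.duration < b.duration, a.id < b.id.
genre groups: blues:{4,13,34} jazz:{3,5,12,17,24,26} pop:{10,18}
Ordered by (a.id, b.id); first 5.

4 | 34 ; 5 | 24 ; 10 | 18 ; 12 | 24 ; 13 | 34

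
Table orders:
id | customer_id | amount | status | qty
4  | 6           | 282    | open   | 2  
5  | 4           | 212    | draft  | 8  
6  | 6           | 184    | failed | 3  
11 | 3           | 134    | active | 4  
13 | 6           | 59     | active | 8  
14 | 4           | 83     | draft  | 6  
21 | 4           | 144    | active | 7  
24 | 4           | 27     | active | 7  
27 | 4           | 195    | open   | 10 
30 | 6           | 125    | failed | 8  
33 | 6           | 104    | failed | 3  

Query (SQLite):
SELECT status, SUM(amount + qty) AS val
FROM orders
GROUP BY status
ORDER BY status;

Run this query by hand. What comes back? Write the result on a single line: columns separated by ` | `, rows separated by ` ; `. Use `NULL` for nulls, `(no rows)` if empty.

active | 390 ; draft | 309 ; failed | 427 ; open | 489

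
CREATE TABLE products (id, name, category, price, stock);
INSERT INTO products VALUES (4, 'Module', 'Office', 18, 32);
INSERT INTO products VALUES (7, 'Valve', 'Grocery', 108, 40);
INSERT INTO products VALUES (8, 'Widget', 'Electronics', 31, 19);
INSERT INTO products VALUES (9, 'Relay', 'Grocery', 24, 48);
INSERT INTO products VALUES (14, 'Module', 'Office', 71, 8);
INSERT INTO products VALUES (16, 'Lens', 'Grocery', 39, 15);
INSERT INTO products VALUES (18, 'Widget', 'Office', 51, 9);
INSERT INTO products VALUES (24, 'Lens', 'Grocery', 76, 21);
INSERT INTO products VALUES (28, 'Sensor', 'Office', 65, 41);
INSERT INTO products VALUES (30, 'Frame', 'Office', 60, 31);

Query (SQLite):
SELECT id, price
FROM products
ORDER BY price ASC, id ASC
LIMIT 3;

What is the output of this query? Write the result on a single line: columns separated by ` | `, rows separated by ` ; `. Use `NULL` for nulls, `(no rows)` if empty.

4 | 18 ; 9 | 24 ; 8 | 31

Sort by price asc, tiebreak id asc: (18, id=4), (24, id=9), (31, id=8), (39, id=16), (51, id=18), (60, id=30) …. Take first 3.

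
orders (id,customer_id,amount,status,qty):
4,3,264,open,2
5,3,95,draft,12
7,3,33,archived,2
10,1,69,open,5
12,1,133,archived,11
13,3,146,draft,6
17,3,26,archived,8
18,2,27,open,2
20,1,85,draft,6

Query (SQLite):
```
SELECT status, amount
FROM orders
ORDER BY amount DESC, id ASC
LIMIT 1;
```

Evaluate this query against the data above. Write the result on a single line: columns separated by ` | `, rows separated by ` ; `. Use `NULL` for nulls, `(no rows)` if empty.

open | 264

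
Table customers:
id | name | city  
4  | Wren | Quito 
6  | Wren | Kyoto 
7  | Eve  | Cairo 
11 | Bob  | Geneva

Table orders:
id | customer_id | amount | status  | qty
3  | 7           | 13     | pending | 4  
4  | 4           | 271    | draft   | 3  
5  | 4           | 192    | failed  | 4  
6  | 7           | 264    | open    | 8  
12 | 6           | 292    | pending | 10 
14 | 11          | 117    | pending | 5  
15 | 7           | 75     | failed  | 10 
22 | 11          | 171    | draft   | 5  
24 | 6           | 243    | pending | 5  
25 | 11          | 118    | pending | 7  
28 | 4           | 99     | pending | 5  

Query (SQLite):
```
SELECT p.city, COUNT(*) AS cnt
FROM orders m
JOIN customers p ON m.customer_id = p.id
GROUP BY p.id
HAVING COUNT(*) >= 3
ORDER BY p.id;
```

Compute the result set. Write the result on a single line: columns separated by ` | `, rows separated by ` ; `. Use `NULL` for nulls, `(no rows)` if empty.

Join each orders row to its customers via customer_id.
Group joined rows by customers.id; compute COUNT(*) per group.
HAVING: keep groups with count ≥ 3.
  4: ids {4, 5, 28} → COUNT(*)=3
  6: ids {12, 24} → COUNT(*)=2
  7: ids {3, 6, 15} → COUNT(*)=3
  11: ids {14, 22, 25} → COUNT(*)=3

Quito | 3 ; Cairo | 3 ; Geneva | 3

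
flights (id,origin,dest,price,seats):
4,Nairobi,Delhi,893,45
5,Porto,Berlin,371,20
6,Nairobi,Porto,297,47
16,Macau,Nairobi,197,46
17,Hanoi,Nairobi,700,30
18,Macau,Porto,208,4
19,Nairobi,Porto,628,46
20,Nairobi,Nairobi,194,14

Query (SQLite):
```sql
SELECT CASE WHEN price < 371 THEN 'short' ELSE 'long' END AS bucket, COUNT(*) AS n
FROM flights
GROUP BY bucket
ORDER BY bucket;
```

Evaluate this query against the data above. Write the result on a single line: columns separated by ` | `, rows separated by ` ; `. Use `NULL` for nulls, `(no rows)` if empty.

long | 4 ; short | 4

Bucket rows by price < 371 → 'short' else 'long'; count each bucket.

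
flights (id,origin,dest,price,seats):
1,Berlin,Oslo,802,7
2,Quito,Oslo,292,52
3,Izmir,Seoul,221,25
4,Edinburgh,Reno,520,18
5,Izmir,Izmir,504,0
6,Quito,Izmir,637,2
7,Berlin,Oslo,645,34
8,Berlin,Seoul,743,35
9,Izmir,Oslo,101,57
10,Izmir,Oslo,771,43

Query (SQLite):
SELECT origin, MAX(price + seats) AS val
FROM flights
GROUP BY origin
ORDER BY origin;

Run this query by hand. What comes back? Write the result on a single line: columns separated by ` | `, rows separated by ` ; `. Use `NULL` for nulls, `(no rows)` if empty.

Berlin | 809 ; Edinburgh | 538 ; Izmir | 814 ; Quito | 639

For each row compute price + seats.
Group by origin; take MAX of the expression per group.
  Berlin: ids {1, 7, 8} → MAX(price + seats)=809
  Edinburgh: ids {4} → MAX(price + seats)=538
  Izmir: ids {3, 5, 9, 10} → MAX(price + seats)=814
  Quito: ids {2, 6} → MAX(price + seats)=639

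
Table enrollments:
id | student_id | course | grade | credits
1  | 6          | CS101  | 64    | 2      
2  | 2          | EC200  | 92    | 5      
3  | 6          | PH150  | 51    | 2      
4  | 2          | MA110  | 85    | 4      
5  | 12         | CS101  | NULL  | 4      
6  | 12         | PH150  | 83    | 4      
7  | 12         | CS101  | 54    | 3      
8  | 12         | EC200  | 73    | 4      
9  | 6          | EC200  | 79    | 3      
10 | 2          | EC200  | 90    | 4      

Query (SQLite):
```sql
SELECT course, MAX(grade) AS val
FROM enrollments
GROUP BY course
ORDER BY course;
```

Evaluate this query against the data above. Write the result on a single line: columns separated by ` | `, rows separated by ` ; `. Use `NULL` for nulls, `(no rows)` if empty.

Partition enrollments by course; compute MAX(grade) within each group.
  CS101: ids {1, 5, 7} → MAX(grade)=64
  EC200: ids {2, 8, 9, 10} → MAX(grade)=92
  MA110: ids {4} → MAX(grade)=85
  PH150: ids {3, 6} → MAX(grade)=83

CS101 | 64 ; EC200 | 92 ; MA110 | 85 ; PH150 | 83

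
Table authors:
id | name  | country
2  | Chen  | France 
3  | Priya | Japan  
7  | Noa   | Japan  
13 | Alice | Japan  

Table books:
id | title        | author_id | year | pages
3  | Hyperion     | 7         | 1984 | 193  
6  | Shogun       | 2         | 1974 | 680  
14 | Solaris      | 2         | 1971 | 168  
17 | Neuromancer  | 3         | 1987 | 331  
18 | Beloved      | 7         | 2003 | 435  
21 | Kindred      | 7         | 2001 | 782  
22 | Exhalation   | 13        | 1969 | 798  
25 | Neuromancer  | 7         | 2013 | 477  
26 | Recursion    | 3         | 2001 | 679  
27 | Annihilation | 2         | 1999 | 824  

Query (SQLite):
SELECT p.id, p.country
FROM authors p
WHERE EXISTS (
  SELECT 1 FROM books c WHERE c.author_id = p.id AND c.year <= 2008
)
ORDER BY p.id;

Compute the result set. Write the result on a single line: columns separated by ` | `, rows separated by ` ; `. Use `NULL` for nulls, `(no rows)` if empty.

For each authors row, check whether any books with matching author_id has year <= 2008.
Keep rows where that is true.

2 | France ; 3 | Japan ; 7 | Japan ; 13 | Japan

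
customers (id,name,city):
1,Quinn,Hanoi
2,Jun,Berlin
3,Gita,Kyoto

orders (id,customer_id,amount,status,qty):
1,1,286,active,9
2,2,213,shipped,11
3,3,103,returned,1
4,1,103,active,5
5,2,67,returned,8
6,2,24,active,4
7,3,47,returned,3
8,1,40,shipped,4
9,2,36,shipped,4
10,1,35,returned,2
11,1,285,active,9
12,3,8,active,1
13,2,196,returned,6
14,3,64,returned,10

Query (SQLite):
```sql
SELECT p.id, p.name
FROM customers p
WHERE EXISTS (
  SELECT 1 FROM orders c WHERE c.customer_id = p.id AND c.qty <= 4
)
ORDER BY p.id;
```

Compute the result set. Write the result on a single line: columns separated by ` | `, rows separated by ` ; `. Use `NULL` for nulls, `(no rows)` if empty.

1 | Quinn ; 2 | Jun ; 3 | Gita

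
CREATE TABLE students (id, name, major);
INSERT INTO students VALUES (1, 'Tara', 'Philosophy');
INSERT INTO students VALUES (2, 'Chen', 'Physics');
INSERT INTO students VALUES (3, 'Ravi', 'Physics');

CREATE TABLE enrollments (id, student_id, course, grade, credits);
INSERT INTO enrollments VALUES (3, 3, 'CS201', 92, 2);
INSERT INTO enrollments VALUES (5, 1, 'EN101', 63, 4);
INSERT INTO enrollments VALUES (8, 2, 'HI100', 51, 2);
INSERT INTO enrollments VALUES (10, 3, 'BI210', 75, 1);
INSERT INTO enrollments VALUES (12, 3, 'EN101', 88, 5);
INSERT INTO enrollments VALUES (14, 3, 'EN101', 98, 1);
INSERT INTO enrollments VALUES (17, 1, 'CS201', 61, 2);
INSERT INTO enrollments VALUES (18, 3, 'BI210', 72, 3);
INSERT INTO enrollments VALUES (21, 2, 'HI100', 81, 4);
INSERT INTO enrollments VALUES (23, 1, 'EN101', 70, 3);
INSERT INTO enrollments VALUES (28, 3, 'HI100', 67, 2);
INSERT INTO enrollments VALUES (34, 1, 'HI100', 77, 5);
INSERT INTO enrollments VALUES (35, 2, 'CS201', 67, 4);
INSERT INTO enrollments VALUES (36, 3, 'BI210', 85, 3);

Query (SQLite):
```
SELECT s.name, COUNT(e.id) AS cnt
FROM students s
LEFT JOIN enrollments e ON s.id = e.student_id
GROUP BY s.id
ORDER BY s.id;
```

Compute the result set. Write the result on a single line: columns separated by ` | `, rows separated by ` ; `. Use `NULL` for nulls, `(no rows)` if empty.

LEFT JOIN keeps every students row; unmatched ones get NULL for enrollments columns.
Group by students.id and compute COUNT(e.id). COUNT(col) of an all-NULL group is 0.
  1: ids {5, 17, 23, 34} → COUNT(e.id)=4
  2: ids {8, 21, 35} → COUNT(e.id)=3
  3: ids {3, 10, 12, 14, 18, 28, 36} → COUNT(e.id)=7

Tara | 4 ; Chen | 3 ; Ravi | 7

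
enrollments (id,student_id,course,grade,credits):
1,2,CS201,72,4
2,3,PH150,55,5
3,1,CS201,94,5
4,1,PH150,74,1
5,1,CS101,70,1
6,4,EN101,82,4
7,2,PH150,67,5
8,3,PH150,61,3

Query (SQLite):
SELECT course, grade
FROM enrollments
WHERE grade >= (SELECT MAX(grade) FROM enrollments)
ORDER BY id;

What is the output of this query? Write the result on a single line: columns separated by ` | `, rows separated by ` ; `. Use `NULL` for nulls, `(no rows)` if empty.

CS201 | 94

Scalar subquery: MAX(grade) over all enrollments rows = 94.
Keep rows where grade >= that value.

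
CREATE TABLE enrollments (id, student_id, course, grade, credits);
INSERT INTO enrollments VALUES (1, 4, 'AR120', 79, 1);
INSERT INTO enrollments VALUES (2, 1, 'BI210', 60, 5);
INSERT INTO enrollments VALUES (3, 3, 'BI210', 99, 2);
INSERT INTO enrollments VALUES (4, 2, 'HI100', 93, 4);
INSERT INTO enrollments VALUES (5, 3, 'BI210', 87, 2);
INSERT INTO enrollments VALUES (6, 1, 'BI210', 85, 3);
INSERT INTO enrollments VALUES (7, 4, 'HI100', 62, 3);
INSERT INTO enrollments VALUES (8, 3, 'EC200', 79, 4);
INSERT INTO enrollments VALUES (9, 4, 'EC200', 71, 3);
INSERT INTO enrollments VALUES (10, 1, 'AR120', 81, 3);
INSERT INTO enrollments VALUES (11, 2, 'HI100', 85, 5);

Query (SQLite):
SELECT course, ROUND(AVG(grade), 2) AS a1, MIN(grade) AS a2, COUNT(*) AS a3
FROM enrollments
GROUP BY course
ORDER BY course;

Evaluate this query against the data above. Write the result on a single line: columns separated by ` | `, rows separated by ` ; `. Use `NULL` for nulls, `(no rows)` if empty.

AR120 | 80 | 79 | 2 ; BI210 | 82.75 | 60 | 4 ; EC200 | 75 | 71 | 2 ; HI100 | 80 | 62 | 3

Group enrollments by course.
Per group compute: ROUND(AVG(grade), 2), MIN(grade), COUNT(*).
  AR120: ids {1, 10} → ROUND(AVG(grade), 2)=80, MIN(grade)=79, COUNT(*)=2
  BI210: ids {2, 3, 5, 6} → ROUND(AVG(grade), 2)=82.75, MIN(grade)=60, COUNT(*)=4
  EC200: ids {8, 9} → ROUND(AVG(grade), 2)=75, MIN(grade)=71, COUNT(*)=2
  HI100: ids {4, 7, 11} → ROUND(AVG(grade), 2)=80, MIN(grade)=62, COUNT(*)=3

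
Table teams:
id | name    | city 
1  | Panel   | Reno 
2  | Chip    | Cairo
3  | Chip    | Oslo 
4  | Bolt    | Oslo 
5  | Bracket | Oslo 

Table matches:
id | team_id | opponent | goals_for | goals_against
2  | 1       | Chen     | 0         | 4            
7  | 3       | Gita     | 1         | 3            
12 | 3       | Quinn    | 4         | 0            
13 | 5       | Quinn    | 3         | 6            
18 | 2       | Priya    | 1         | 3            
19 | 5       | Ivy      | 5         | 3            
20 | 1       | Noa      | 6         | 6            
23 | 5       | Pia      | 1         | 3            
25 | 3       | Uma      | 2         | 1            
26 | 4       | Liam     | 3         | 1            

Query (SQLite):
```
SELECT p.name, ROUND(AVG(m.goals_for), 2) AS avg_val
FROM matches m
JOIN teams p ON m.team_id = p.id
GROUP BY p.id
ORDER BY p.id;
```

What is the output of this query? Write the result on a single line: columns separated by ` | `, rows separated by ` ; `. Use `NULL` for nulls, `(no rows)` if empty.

Join each matches row to its teams via team_id.
Group joined rows by teams.id; compute ROUND(AVG(m.goals_for), 2) per group.
  1: ids {2, 20} → ROUND(AVG(m.goals_for), 2)=3
  2: ids {18} → ROUND(AVG(m.goals_for), 2)=1
  3: ids {7, 12, 25} → ROUND(AVG(m.goals_for), 2)=2.33
  4: ids {26} → ROUND(AVG(m.goals_for), 2)=3
  5: ids {13, 19, 23} → ROUND(AVG(m.goals_for), 2)=3

Panel | 3 ; Chip | 1 ; Chip | 2.33 ; Bolt | 3 ; Bracket | 3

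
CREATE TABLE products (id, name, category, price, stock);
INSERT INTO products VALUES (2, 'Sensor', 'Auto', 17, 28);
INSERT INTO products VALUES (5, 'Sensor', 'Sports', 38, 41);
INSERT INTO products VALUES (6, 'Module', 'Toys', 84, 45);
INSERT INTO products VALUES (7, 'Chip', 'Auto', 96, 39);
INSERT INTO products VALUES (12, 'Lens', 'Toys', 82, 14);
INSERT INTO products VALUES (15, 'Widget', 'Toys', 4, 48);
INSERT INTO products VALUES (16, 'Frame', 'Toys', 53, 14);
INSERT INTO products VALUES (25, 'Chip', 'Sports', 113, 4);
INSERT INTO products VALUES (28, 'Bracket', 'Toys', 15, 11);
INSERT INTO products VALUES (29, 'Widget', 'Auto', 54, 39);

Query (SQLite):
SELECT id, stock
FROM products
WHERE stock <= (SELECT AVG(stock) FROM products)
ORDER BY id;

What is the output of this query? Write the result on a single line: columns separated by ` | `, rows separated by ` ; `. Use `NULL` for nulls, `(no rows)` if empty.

2 | 28 ; 12 | 14 ; 16 | 14 ; 25 | 4 ; 28 | 11

Scalar subquery: AVG(stock) over all products rows = 28.3.
Keep rows where stock <= that value.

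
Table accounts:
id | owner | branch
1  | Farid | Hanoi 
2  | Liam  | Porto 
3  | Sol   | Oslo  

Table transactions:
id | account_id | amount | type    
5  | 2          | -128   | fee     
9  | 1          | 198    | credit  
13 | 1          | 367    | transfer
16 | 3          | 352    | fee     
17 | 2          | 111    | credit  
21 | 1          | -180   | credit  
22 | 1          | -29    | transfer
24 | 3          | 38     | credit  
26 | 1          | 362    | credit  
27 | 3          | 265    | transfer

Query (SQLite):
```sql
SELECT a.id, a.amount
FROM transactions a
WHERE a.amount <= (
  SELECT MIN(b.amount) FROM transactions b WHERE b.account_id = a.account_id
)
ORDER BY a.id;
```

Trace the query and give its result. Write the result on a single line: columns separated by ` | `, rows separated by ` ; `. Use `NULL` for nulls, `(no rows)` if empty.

5 | -128 ; 21 | -180 ; 24 | 38

For each transactions row a, compute MIN(amount) over rows sharing a.account_id.
Keep row a if a.amount <= that per-group MIN.
  account_id=1: MIN(amount) = -180
  account_id=2: MIN(amount) = -128
  account_id=3: MIN(amount) = 38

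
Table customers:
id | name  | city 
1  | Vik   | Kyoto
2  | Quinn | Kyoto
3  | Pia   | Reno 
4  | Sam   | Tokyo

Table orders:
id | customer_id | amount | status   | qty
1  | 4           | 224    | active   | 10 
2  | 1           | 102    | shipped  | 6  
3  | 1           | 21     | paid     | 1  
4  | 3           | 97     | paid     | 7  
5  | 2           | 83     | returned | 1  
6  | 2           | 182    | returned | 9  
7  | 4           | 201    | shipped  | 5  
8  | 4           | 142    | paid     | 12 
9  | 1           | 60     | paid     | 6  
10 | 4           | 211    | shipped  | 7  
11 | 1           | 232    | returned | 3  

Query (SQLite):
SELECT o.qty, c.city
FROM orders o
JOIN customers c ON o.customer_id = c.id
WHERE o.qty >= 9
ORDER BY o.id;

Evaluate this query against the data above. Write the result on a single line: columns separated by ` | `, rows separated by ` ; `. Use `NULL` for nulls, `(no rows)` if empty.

10 | Tokyo ; 9 | Kyoto ; 12 | Tokyo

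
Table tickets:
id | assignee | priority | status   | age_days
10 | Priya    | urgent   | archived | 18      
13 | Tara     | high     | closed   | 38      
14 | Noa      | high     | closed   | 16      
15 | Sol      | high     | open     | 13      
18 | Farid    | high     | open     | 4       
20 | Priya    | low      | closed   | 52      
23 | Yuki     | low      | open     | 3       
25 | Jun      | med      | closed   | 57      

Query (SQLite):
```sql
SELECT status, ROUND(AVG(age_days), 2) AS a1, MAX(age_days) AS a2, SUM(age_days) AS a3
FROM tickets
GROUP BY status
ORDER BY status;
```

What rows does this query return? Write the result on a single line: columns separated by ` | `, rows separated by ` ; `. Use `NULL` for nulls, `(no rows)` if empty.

Group tickets by status.
Per group compute: ROUND(AVG(age_days), 2), MAX(age_days), SUM(age_days).
  archived: ids {10} → ROUND(AVG(age_days), 2)=18, MAX(age_days)=18, SUM(age_days)=18
  closed: ids {13, 14, 20, 25} → ROUND(AVG(age_days), 2)=40.75, MAX(age_days)=57, SUM(age_days)=163
  open: ids {15, 18, 23} → ROUND(AVG(age_days), 2)=6.67, MAX(age_days)=13, SUM(age_days)=20

archived | 18 | 18 | 18 ; closed | 40.75 | 57 | 163 ; open | 6.67 | 13 | 20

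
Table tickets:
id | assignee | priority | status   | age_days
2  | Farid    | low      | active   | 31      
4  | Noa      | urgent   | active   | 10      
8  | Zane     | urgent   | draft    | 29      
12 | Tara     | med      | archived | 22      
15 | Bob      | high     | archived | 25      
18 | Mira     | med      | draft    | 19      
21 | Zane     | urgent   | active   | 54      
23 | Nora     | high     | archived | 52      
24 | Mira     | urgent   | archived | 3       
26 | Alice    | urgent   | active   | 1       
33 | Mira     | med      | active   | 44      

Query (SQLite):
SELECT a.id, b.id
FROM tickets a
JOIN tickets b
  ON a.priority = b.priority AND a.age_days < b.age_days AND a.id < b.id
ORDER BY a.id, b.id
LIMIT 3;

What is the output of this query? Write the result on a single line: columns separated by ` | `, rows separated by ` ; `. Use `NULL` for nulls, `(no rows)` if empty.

4 | 8 ; 4 | 21 ; 8 | 21

Pairs (a,b) with same priority, a.age_days < b.age_days, a.id < b.id.
priority groups: high:{15,23} low:{2} med:{12,18,33} urgent:{4,8,21,24,26}
Ordered by (a.id, b.id); first 3.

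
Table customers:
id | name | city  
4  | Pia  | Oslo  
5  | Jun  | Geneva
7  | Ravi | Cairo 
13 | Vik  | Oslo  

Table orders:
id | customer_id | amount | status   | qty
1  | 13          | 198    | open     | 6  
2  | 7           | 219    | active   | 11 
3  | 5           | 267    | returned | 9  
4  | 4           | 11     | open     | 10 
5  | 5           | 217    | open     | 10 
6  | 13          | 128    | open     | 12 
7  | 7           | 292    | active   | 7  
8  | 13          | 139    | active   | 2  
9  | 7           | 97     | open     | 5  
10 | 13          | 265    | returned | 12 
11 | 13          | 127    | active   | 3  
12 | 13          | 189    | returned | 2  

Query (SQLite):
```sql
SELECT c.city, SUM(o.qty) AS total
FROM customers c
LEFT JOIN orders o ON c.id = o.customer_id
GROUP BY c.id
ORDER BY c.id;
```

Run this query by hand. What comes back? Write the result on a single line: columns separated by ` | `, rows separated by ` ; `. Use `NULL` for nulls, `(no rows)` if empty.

LEFT JOIN keeps every customers row; unmatched ones get NULL for orders columns.
Group by customers.id and compute SUM(o.qty). SUM over an all-NULL group is NULL.
  4: ids {4} → SUM(o.qty)=10
  5: ids {3, 5} → SUM(o.qty)=19
  7: ids {2, 7, 9} → SUM(o.qty)=23
  13: ids {1, 6, 8, 10, 11, 12} → SUM(o.qty)=37

Oslo | 10 ; Geneva | 19 ; Cairo | 23 ; Oslo | 37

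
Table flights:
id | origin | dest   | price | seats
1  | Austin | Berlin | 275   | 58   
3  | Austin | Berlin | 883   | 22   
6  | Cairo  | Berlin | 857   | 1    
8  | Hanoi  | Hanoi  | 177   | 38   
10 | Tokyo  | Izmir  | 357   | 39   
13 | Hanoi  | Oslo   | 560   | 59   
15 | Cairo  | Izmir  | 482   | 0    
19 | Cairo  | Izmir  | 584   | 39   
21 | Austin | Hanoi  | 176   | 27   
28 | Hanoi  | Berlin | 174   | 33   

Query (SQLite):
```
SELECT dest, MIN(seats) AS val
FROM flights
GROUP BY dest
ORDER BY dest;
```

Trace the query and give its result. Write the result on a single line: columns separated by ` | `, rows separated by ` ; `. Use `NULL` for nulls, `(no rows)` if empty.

Partition flights by dest; compute MIN(seats) within each group.
  Berlin: ids {1, 3, 6, 28} → MIN(seats)=1
  Hanoi: ids {8, 21} → MIN(seats)=27
  Izmir: ids {10, 15, 19} → MIN(seats)=0
  Oslo: ids {13} → MIN(seats)=59

Berlin | 1 ; Hanoi | 27 ; Izmir | 0 ; Oslo | 59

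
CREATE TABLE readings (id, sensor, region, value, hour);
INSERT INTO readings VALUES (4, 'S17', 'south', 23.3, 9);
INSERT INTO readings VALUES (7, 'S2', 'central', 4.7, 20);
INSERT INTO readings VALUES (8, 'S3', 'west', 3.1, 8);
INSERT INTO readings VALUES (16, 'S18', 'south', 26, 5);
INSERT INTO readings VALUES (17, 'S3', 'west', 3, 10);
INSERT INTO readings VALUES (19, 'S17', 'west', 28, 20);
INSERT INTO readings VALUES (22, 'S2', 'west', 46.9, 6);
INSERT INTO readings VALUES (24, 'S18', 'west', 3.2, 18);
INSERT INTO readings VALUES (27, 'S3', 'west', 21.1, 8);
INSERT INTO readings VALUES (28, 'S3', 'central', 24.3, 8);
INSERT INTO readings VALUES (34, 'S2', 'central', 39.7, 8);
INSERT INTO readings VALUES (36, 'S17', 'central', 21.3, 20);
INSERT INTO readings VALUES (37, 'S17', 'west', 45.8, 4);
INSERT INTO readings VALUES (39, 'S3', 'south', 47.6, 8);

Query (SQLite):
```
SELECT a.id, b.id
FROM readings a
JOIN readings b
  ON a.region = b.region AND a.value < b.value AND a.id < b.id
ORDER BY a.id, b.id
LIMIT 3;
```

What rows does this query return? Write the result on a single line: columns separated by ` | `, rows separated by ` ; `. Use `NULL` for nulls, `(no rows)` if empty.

4 | 16 ; 4 | 39 ; 7 | 28

Pairs (a,b) with same region, a.value < b.value, a.id < b.id.
region groups: central:{7,28,34,36} south:{4,16,39} west:{8,17,19,22,24,27,37}
Ordered by (a.id, b.id); first 3.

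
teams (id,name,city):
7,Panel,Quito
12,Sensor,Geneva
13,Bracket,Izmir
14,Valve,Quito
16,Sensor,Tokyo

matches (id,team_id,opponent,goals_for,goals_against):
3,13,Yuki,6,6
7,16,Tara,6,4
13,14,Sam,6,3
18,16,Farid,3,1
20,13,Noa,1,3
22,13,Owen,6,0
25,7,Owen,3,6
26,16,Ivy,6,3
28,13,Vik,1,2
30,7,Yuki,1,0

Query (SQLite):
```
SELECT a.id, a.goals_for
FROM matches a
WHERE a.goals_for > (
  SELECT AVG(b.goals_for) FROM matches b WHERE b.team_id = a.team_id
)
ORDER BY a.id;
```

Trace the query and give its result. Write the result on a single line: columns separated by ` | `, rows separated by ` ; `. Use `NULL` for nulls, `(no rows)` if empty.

3 | 6 ; 7 | 6 ; 22 | 6 ; 25 | 3 ; 26 | 6

For each matches row a, compute AVG(goals_for) over rows sharing a.team_id.
Keep row a if a.goals_for > that per-group AVG.
  team_id=7: AVG(goals_for) = 2.0
  team_id=13: AVG(goals_for) = 3.5
  team_id=14: AVG(goals_for) = 6.0
  team_id=16: AVG(goals_for) = 5.0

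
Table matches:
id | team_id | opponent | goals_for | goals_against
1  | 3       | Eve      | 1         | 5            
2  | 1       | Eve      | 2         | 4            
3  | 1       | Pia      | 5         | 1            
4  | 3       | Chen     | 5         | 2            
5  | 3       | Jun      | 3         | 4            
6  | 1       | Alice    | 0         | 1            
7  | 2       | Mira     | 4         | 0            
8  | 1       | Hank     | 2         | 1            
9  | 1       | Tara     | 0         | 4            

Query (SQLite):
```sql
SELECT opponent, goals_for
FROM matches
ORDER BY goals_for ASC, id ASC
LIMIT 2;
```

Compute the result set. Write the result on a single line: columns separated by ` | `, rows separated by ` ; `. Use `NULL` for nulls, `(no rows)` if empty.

Alice | 0 ; Tara | 0

Sort by goals_for asc, tiebreak id asc: (0, id=6), (0, id=9), (1, id=1), (2, id=2), (2, id=8) …. Take first 2.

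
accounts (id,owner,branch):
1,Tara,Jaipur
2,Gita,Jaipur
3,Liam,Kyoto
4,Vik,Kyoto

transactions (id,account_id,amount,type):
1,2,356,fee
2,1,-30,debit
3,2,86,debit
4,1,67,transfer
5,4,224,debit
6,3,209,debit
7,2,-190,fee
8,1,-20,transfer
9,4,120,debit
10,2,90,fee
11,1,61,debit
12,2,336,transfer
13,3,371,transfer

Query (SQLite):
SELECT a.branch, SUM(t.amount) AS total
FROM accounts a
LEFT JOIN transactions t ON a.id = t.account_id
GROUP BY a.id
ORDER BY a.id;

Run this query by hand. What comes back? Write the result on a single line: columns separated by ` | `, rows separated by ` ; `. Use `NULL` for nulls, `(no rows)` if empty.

Jaipur | 78 ; Jaipur | 678 ; Kyoto | 580 ; Kyoto | 344

LEFT JOIN keeps every accounts row; unmatched ones get NULL for transactions columns.
Group by accounts.id and compute SUM(t.amount). SUM over an all-NULL group is NULL.
  1: ids {2, 4, 8, 11} → SUM(t.amount)=78
  2: ids {1, 3, 7, 10, 12} → SUM(t.amount)=678
  3: ids {6, 13} → SUM(t.amount)=580
  4: ids {5, 9} → SUM(t.amount)=344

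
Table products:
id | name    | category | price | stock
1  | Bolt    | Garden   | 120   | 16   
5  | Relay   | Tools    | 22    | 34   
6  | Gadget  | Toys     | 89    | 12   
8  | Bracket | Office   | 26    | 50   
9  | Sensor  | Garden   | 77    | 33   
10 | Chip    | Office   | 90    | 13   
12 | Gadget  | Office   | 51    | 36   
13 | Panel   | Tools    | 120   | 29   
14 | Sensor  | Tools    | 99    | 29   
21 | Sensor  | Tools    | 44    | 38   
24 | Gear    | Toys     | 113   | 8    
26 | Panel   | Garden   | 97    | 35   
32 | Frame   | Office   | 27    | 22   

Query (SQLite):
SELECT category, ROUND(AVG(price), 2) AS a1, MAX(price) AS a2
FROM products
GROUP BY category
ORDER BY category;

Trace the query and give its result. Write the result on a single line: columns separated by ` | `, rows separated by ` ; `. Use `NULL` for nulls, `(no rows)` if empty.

Garden | 98 | 120 ; Office | 48.5 | 90 ; Tools | 71.25 | 120 ; Toys | 101 | 113

Group products by category.
Per group compute: ROUND(AVG(price), 2), MAX(price).
  Garden: ids {1, 9, 26} → ROUND(AVG(price), 2)=98, MAX(price)=120
  Office: ids {8, 10, 12, 32} → ROUND(AVG(price), 2)=48.5, MAX(price)=90
  Tools: ids {5, 13, 14, 21} → ROUND(AVG(price), 2)=71.25, MAX(price)=120
  Toys: ids {6, 24} → ROUND(AVG(price), 2)=101, MAX(price)=113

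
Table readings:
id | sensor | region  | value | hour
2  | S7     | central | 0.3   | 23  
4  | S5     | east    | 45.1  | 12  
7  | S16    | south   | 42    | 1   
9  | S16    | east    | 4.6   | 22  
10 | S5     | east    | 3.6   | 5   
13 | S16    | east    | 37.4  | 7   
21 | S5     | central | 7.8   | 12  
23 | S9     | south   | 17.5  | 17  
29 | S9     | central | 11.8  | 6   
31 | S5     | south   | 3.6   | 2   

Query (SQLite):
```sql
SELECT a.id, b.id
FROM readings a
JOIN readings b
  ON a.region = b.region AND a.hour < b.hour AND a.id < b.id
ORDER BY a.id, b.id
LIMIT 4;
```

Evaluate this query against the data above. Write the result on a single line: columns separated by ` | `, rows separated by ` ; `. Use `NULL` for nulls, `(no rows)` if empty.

Pairs (a,b) with same region, a.hour < b.hour, a.id < b.id.
region groups: central:{2,21,29} east:{4,9,10,13} south:{7,23,31}
Ordered by (a.id, b.id); first 4.

4 | 9 ; 7 | 23 ; 7 | 31 ; 10 | 13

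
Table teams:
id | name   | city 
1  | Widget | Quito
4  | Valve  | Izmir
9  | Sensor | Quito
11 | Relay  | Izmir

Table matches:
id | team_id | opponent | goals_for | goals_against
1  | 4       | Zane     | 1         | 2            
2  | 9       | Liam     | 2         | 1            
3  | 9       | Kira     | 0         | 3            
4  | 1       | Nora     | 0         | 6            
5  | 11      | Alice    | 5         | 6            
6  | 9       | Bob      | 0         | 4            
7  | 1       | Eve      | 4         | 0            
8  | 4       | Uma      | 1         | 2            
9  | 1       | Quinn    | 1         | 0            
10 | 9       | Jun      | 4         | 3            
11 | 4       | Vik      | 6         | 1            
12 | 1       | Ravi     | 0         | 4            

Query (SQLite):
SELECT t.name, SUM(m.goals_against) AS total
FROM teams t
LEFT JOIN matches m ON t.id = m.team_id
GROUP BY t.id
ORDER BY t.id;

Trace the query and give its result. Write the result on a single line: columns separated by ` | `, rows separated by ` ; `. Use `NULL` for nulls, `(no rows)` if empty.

LEFT JOIN keeps every teams row; unmatched ones get NULL for matches columns.
Group by teams.id and compute SUM(m.goals_against). SUM over an all-NULL group is NULL.
  1: ids {4, 7, 9, 12} → SUM(m.goals_against)=10
  4: ids {1, 8, 11} → SUM(m.goals_against)=5
  9: ids {2, 3, 6, 10} → SUM(m.goals_against)=11
  11: ids {5} → SUM(m.goals_against)=6

Widget | 10 ; Valve | 5 ; Sensor | 11 ; Relay | 6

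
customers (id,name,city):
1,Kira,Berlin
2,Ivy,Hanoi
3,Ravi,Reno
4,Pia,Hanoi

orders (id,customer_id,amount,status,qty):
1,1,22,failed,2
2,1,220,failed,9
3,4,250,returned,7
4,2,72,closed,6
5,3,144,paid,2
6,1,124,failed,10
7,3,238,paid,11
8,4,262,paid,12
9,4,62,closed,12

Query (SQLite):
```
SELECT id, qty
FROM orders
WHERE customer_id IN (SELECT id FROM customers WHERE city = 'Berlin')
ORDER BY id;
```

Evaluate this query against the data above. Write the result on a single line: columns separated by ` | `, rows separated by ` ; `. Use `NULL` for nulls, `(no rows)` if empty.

Inner query: customers.id where city = 'Berlin'.
Outer: keep orders rows whose customer_id is in that set.
Inner query → {1}

1 | 2 ; 2 | 9 ; 6 | 10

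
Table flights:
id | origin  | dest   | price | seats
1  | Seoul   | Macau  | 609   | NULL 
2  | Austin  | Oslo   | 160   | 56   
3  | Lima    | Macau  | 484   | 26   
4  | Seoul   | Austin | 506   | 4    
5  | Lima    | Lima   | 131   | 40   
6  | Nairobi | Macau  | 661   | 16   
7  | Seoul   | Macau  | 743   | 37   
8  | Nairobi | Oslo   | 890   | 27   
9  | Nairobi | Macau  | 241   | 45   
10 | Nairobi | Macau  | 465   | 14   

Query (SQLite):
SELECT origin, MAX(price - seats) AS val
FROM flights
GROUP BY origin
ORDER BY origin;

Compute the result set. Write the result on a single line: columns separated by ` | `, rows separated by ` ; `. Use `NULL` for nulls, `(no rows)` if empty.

For each row compute price - seats.
Group by origin; take MAX of the expression per group.
  Austin: ids {2} → MAX(price - seats)=104
  Lima: ids {3, 5} → MAX(price - seats)=458
  Nairobi: ids {6, 8, 9, 10} → MAX(price - seats)=863
  Seoul: ids {1, 4, 7} → MAX(price - seats)=706

Austin | 104 ; Lima | 458 ; Nairobi | 863 ; Seoul | 706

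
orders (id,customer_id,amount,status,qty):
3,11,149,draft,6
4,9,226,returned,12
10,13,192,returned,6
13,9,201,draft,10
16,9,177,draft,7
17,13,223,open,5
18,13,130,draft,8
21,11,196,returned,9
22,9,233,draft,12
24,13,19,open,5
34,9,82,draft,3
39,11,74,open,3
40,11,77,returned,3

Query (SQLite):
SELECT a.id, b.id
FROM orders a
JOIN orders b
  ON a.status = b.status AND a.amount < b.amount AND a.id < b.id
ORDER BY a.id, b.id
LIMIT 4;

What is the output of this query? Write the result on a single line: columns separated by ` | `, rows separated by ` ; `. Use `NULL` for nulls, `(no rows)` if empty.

3 | 13 ; 3 | 16 ; 3 | 22 ; 10 | 21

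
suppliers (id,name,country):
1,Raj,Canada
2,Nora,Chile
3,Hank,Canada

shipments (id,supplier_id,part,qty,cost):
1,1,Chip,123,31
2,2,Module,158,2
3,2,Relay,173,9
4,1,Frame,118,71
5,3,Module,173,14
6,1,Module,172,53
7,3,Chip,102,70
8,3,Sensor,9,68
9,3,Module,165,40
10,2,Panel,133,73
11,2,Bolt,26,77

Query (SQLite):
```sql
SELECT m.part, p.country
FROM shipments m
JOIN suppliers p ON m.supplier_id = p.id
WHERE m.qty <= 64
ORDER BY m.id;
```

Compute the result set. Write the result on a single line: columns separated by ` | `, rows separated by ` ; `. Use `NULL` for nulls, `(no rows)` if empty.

Sensor | Canada ; Bolt | Chile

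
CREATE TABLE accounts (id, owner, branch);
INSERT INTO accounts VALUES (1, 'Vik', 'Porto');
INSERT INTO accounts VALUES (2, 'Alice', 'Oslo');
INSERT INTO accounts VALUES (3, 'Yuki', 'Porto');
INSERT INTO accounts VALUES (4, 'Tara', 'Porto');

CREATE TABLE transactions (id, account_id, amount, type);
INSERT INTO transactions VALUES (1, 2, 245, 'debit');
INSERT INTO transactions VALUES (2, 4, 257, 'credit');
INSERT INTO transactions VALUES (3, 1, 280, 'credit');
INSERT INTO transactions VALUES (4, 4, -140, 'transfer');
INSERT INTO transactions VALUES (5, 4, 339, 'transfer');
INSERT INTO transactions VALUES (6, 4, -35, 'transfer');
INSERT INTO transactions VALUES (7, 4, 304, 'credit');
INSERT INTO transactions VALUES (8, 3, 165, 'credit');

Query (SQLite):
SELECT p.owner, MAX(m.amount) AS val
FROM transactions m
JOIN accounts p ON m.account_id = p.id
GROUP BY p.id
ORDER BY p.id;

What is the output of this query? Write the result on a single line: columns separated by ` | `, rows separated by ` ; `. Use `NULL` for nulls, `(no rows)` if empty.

Join each transactions row to its accounts via account_id.
Group joined rows by accounts.id; compute MAX(m.amount) per group.
  1: ids {3} → MAX(m.amount)=280
  2: ids {1} → MAX(m.amount)=245
  3: ids {8} → MAX(m.amount)=165
  4: ids {2, 4, 5, 6, 7} → MAX(m.amount)=339

Vik | 280 ; Alice | 245 ; Yuki | 165 ; Tara | 339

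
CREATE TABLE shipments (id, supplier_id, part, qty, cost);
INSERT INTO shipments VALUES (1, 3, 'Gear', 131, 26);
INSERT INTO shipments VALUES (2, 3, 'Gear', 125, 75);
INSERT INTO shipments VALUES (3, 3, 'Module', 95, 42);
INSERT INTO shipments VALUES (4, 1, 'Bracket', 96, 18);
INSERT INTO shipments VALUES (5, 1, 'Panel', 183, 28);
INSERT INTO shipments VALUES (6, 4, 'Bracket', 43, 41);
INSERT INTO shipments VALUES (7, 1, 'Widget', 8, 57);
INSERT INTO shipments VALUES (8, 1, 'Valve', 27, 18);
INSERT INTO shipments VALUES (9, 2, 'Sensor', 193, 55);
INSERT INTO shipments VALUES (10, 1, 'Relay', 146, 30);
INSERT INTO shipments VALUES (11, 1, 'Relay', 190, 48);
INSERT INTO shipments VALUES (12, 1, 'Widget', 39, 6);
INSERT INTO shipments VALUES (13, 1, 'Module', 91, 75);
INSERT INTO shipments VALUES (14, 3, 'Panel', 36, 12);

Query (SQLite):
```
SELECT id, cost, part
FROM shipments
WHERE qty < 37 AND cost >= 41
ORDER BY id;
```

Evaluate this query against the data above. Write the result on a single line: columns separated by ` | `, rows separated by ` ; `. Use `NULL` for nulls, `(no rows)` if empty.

qty < 37: ids {7, 8, 14}
cost >= 41: ids {2, 3, 6, 7, 9, 11, 13}
Combine with AND.

7 | 57 | Widget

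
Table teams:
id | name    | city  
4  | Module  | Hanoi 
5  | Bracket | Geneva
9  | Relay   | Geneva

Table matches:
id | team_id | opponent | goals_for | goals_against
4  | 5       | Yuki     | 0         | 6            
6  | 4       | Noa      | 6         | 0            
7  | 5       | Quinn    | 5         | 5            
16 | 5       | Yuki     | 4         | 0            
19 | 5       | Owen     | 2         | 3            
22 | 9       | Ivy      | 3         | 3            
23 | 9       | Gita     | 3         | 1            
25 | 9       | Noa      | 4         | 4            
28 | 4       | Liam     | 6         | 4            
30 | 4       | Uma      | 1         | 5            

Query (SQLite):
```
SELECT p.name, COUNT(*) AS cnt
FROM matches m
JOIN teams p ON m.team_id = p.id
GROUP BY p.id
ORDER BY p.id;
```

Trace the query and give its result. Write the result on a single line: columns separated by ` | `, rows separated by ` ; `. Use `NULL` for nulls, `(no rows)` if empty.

Join each matches row to its teams via team_id.
Group joined rows by teams.id; compute COUNT(*) per group.
  4: ids {6, 28, 30} → COUNT(*)=3
  5: ids {4, 7, 16, 19} → COUNT(*)=4
  9: ids {22, 23, 25} → COUNT(*)=3

Module | 3 ; Bracket | 4 ; Relay | 3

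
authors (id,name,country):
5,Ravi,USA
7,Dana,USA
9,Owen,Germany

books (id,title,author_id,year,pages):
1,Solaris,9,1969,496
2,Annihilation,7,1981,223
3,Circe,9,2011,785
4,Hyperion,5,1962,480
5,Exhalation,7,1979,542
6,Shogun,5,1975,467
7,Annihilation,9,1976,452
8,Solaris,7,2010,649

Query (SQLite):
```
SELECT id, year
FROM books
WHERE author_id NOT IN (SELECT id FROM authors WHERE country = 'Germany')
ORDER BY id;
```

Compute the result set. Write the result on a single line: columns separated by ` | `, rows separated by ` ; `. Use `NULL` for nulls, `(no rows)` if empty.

2 | 1981 ; 4 | 1962 ; 5 | 1979 ; 6 | 1975 ; 8 | 2010

Inner query: authors.id where country = 'Germany'.
Outer: keep books rows whose author_id is not in that set.
Inner query → {9}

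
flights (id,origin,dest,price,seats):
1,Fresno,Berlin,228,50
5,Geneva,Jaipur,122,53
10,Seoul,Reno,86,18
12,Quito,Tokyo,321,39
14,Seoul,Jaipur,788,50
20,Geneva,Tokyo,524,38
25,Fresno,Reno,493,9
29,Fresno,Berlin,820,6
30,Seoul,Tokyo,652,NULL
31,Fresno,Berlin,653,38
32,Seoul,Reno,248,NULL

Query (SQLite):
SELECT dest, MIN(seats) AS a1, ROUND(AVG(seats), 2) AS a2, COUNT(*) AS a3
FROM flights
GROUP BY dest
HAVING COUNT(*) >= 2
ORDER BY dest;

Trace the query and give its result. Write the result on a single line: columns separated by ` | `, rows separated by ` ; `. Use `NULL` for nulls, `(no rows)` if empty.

Group flights by dest.
Per group compute: MIN(seats), ROUND(AVG(seats), 2), COUNT(*).
HAVING: drop groups with fewer than 2 rows.
  Berlin: ids {1, 29, 31} → MIN(seats)=6, ROUND(AVG(seats), 2)=31.33, COUNT(*)=3
  Jaipur: ids {5, 14} → MIN(seats)=50, ROUND(AVG(seats), 2)=51.5, COUNT(*)=2
  Reno: ids {10, 25, 32} → MIN(seats)=9, ROUND(AVG(seats), 2)=13.5, COUNT(*)=3
  Tokyo: ids {12, 20, 30} → MIN(seats)=38, ROUND(AVG(seats), 2)=38.5, COUNT(*)=3

Berlin | 6 | 31.33 | 3 ; Jaipur | 50 | 51.5 | 2 ; Reno | 9 | 13.5 | 3 ; Tokyo | 38 | 38.5 | 3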